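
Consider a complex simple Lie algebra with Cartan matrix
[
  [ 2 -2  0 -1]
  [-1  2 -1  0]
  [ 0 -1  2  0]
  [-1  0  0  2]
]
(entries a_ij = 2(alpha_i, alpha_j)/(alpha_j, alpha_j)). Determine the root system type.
F_4

The matrix has rank 4 with 2's on the diagonal. Reading the off-diagonal entries as Dynkin edges (a single edge where a_ij = a_ji = -1; a double or triple edge where a_ij * a_ji = 2 or 3), the diagram is a chain of 4 nodes with a double edge between the middle two (F_4). One simple-root ordering that puts it in standard form is (alpha_4, alpha_1, alpha_2, alpha_3). So the algebra is type F_4.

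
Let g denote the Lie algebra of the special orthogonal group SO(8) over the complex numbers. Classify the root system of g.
type D_4

This is so(8) with 8 even, which has dimension 8(8-1)/2 = 28 and rank 8/2 = 4. In the classification of classical Lie algebras, the orthogonal algebra so(2n) in an even number of variables has type D_n; here n = 4, so the Dynkin diagram is a chain of 2 nodes with a fork of two nodes at one end (D_4). Hence the type is D_4.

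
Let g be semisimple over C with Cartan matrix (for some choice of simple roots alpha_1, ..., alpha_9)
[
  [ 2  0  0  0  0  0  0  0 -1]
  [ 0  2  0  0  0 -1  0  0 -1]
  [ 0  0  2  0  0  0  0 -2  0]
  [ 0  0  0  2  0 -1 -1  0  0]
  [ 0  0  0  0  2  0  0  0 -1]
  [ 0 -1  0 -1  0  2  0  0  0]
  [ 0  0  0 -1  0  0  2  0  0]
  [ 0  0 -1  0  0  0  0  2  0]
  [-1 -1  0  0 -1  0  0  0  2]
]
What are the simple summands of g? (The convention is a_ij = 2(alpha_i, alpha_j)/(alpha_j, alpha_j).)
The diagram associated to this matrix has two connected components: the simple roots {alpha_3, alpha_8} form a chain of 2 nodes with a double edge at one end; the terminal node there is the unique short simple root (B_2), and {alpha_1, alpha_2, alpha_4, alpha_5, alpha_6, alpha_7, alpha_9} form a chain of 5 nodes with a fork of two nodes at one end (D_7). A semisimple Lie algebra decomposes uniquely as the direct sum of simple ideals, one per connected component of its Dynkin diagram, so g ≅ B_2 ⊕ D_7 (dimension 10 + 91 = 101).

B2 + D7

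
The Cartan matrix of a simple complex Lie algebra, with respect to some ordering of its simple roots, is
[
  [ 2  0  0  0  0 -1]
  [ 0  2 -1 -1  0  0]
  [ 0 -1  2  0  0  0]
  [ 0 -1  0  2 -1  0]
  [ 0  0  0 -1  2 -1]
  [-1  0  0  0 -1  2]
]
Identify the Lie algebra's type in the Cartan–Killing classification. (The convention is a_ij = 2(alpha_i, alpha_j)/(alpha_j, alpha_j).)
A6

The matrix has rank 6 with 2's on the diagonal. Reading the off-diagonal entries as Dynkin edges (a single edge where a_ij = a_ji = -1; a double or triple edge where a_ij * a_ji = 2 or 3), the diagram is a chain of 6 nodes with single edges (A_6). One simple-root ordering that puts it in standard form is (alpha_1, alpha_6, alpha_5, alpha_4, alpha_2, alpha_3). So the algebra is type A_6, i.e. sl(7).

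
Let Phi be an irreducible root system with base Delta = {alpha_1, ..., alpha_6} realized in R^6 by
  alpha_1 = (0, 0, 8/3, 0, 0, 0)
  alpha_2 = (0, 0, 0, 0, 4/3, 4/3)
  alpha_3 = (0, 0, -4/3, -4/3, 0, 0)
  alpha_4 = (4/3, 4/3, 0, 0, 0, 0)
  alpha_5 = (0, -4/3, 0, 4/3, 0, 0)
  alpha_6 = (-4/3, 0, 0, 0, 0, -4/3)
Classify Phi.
Compute the Cartan integers a_ij = 2(alpha_i, alpha_j)/(alpha_j, alpha_j); the resulting 6x6 Cartan matrix is
[[2, 0, -2, 0, 0, 0], [0, 2, 0, 0, 0, -1], [-1, 0, 2, 0, -1, 0], [0, 0, 0, 2, -1, -1], [0, 0, -1, -1, 2, 0], [0, -1, 0, -1, 0, 2]].
The roots have two lengths (squared-length ratio 2:1); the short ones are alpha_{2,3,4,5,6}. The associated Dynkin diagram is a chain of 6 nodes with a double edge at one end; the terminal node there is the unique long simple root (C_6), so the type is C_6 (the algebra sp(12)).

type C_6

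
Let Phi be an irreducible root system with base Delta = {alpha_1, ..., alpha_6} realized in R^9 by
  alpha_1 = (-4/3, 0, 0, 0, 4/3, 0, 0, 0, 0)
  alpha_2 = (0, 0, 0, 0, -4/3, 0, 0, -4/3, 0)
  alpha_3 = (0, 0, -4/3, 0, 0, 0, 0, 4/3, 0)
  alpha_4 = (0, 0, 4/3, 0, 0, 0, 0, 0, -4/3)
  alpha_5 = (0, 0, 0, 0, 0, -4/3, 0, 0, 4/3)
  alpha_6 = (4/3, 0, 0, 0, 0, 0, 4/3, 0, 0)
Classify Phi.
A_6 (sl(7))

Compute the Cartan integers a_ij = 2(alpha_i, alpha_j)/(alpha_j, alpha_j); the resulting 6x6 Cartan matrix is
[[2, -1, 0, 0, 0, -1], [-1, 2, -1, 0, 0, 0], [0, -1, 2, -1, 0, 0], [0, 0, -1, 2, -1, 0], [0, 0, 0, -1, 2, 0], [-1, 0, 0, 0, 0, 2]].
All simple roots have the same length, so the diagram is simply laced. The associated Dynkin diagram is a chain of 6 nodes with single edges (A_6), so the type is A_6 (the algebra sl(7)).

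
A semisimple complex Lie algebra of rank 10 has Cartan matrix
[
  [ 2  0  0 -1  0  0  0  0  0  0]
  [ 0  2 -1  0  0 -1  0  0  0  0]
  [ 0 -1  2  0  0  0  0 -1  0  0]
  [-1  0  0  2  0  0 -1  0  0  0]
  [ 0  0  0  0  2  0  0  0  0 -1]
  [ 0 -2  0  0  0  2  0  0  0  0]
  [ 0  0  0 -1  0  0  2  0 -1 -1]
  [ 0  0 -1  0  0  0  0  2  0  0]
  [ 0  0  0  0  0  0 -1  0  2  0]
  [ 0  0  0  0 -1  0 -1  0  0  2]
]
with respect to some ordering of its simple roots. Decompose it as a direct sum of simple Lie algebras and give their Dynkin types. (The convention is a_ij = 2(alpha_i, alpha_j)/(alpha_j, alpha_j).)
The diagram associated to this matrix has two connected components: the simple roots {alpha_2, alpha_3, alpha_6, alpha_8} form a chain of 4 nodes with a double edge at one end; the terminal node there is the unique long simple root (C_4), and {alpha_1, alpha_4, alpha_5, alpha_7, alpha_9, alpha_10} form a chain of 5 nodes with one extra node attached to the third node from one end (E_6). A semisimple Lie algebra decomposes uniquely as the direct sum of simple ideals, one per connected component of its Dynkin diagram, so g ≅ C_4 ⊕ E_6 (dimension 36 + 78 = 114).

C4 + E6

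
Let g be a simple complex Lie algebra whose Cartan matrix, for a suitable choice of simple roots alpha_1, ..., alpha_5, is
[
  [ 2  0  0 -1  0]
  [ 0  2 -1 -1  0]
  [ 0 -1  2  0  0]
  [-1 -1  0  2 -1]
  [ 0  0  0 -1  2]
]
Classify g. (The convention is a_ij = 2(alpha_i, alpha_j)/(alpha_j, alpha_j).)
D_5

The matrix has rank 5 with 2's on the diagonal. Reading the off-diagonal entries as Dynkin edges (a single edge where a_ij = a_ji = -1; a double or triple edge where a_ij * a_ji = 2 or 3), the diagram is a chain of 3 nodes with a fork of two nodes at one end (D_5). One simple-root ordering that puts it in standard form is (alpha_3, alpha_2, alpha_4, alpha_1, alpha_5). So the algebra is type D_5, i.e. so(10).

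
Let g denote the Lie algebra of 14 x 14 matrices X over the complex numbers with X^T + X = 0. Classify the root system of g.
type D_7

This is so(14) with 14 even, which has dimension 14(14-1)/2 = 91 and rank 14/2 = 7. In the classification of classical Lie algebras, the orthogonal algebra so(2n) in an even number of variables has type D_n; here n = 7, so the Dynkin diagram is a chain of 5 nodes with a fork of two nodes at one end (D_7). Hence the type is D_7.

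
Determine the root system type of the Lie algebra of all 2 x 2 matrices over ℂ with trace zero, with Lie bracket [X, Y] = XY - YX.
This is sl(2), which has dimension 2^2 - 1 = 3 and rank 2 - 1 = 1 (a Cartan subalgebra is the diagonal traceless matrices). In the classification of classical Lie algebras, the special linear algebra sl(n+1) has type A_n; here n = 1, so the Dynkin diagram is a chain of 1 nodes with single edges (A_1). Hence the type is A_1.

A_1 (sl(2))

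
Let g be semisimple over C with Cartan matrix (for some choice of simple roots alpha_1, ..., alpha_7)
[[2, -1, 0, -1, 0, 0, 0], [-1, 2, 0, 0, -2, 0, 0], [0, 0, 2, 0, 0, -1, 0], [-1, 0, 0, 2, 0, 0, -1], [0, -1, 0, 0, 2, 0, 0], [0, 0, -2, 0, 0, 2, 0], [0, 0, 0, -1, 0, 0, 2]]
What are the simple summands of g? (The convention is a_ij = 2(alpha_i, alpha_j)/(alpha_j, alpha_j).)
The diagram associated to this matrix has two connected components: the simple roots {alpha_3, alpha_6} form a chain of 2 nodes with a double edge at one end; the terminal node there is the unique short simple root (B_2), and {alpha_1, alpha_2, alpha_4, alpha_5, alpha_7} form a chain of 5 nodes with a double edge at one end; the terminal node there is the unique short simple root (B_5). A semisimple Lie algebra decomposes uniquely as the direct sum of simple ideals, one per connected component of its Dynkin diagram, so g ≅ B_2 ⊕ B_5 (dimension 10 + 55 = 65).

B2 + B5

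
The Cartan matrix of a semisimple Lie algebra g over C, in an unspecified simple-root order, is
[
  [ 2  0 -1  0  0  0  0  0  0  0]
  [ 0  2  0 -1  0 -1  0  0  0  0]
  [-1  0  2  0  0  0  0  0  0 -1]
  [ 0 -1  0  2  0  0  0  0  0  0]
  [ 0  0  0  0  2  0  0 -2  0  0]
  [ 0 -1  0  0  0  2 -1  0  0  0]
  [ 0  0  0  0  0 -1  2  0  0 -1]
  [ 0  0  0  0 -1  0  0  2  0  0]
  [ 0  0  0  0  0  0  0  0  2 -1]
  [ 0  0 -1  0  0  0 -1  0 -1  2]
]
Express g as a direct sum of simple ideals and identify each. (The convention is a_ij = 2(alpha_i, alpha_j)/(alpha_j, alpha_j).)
The diagram associated to this matrix has two connected components: the simple roots {alpha_5, alpha_8} form a chain of 2 nodes with a double edge at one end; the terminal node there is the unique short simple root (B_2), and {alpha_1, alpha_2, alpha_3, alpha_4, alpha_6, alpha_7, alpha_9, alpha_10} form a chain of 7 nodes with one extra node attached to the third node from one end (E_8). A semisimple Lie algebra decomposes uniquely as the direct sum of simple ideals, one per connected component of its Dynkin diagram, so g ≅ B_2 ⊕ E_8 (dimension 10 + 248 = 258).

B2 ⊕ E8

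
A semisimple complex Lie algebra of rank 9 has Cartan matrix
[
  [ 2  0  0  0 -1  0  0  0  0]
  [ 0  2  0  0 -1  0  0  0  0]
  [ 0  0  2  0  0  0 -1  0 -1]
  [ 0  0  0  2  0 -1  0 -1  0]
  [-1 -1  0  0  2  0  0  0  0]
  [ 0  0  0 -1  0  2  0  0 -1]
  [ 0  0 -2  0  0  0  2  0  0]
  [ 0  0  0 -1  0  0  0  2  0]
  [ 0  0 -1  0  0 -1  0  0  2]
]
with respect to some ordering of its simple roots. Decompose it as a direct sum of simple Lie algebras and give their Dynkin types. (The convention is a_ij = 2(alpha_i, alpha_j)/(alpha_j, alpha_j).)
type A_3 + type C_6

The diagram associated to this matrix has two connected components: the simple roots {alpha_1, alpha_2, alpha_5} form a chain of 3 nodes with single edges (A_3), and {alpha_3, alpha_4, alpha_6, alpha_7, alpha_8, alpha_9} form a chain of 6 nodes with a double edge at one end; the terminal node there is the unique long simple root (C_6). A semisimple Lie algebra decomposes uniquely as the direct sum of simple ideals, one per connected component of its Dynkin diagram, so g ≅ A_3 ⊕ C_6 (dimension 15 + 78 = 93).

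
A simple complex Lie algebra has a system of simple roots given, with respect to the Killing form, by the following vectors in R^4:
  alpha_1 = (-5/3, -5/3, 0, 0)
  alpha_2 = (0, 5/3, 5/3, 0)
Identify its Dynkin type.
type A_2

Compute the Cartan integers a_ij = 2(alpha_i, alpha_j)/(alpha_j, alpha_j); the resulting 2x2 Cartan matrix is
[[2, -1], [-1, 2]].
All simple roots have the same length, so the diagram is simply laced. The associated Dynkin diagram is a chain of 2 nodes with single edges (A_2), so the type is A_2 (the algebra sl(3)).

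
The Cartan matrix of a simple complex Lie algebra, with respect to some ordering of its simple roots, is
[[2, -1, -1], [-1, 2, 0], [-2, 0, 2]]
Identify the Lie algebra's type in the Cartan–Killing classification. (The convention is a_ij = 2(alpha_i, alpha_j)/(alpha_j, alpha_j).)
C_3

The matrix has rank 3 with 2's on the diagonal. Reading the off-diagonal entries as Dynkin edges (a single edge where a_ij = a_ji = -1; a double or triple edge where a_ij * a_ji = 2 or 3), the diagram is a chain of 3 nodes with a double edge at one end; the terminal node there is the unique long simple root (C_3). One simple-root ordering that puts it in standard form is (alpha_2, alpha_1, alpha_3). So the algebra is type C_3, i.e. sp(6).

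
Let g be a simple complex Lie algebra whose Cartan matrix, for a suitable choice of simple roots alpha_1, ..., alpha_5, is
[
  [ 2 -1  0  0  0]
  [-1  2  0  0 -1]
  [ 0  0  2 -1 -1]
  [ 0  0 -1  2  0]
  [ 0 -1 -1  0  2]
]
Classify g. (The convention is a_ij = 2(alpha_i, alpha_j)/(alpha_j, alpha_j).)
A5

The matrix has rank 5 with 2's on the diagonal. Reading the off-diagonal entries as Dynkin edges (a single edge where a_ij = a_ji = -1; a double or triple edge where a_ij * a_ji = 2 or 3), the diagram is a chain of 5 nodes with single edges (A_5). One simple-root ordering that puts it in standard form is (alpha_4, alpha_3, alpha_5, alpha_2, alpha_1). So the algebra is type A_5, i.e. sl(6).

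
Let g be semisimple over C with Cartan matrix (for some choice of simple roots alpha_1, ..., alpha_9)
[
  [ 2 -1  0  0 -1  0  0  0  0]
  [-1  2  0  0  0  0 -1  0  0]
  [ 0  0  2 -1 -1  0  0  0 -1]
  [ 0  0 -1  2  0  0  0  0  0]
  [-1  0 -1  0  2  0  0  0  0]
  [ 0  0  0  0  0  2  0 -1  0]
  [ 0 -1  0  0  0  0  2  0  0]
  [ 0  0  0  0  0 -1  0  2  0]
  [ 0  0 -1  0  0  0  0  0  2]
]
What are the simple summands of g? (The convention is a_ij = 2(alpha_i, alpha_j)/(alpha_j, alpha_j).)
The diagram associated to this matrix has two connected components: the simple roots {alpha_6, alpha_8} form a chain of 2 nodes with single edges (A_2), and {alpha_1, alpha_2, alpha_3, alpha_4, alpha_5, alpha_7, alpha_9} form a chain of 5 nodes with a fork of two nodes at one end (D_7). A semisimple Lie algebra decomposes uniquely as the direct sum of simple ideals, one per connected component of its Dynkin diagram, so g ≅ A_2 ⊕ D_7 (dimension 8 + 91 = 99).

A_2 ⊕ D_7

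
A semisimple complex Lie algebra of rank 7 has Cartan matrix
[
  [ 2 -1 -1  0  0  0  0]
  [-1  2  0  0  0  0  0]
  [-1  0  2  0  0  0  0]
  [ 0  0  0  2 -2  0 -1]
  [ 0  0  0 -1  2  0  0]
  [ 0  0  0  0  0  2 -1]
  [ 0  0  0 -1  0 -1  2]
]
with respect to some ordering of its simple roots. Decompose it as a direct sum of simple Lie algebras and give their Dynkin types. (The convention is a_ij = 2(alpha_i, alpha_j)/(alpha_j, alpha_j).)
A_3 (sl(4)) + B_4 (so(9))

The diagram associated to this matrix has two connected components: the simple roots {alpha_1, alpha_2, alpha_3} form a chain of 3 nodes with single edges (A_3), and {alpha_4, alpha_5, alpha_6, alpha_7} form a chain of 4 nodes with a double edge at one end; the terminal node there is the unique short simple root (B_4). A semisimple Lie algebra decomposes uniquely as the direct sum of simple ideals, one per connected component of its Dynkin diagram, so g ≅ A_3 ⊕ B_4 (dimension 15 + 36 = 51).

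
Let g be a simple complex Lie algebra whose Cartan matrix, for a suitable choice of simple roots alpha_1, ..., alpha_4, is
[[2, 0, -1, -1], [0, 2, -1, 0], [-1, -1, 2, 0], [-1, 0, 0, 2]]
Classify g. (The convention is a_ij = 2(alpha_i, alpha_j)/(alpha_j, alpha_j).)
The matrix has rank 4 with 2's on the diagonal. Reading the off-diagonal entries as Dynkin edges (a single edge where a_ij = a_ji = -1; a double or triple edge where a_ij * a_ji = 2 or 3), the diagram is a chain of 4 nodes with single edges (A_4). One simple-root ordering that puts it in standard form is (alpha_2, alpha_3, alpha_1, alpha_4). So the algebra is type A_4, i.e. sl(5).

type A_4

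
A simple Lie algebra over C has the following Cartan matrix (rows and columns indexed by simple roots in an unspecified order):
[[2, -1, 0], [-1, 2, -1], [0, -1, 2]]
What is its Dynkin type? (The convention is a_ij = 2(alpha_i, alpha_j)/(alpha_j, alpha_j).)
A_3

The matrix has rank 3 with 2's on the diagonal. Reading the off-diagonal entries as Dynkin edges (a single edge where a_ij = a_ji = -1; a double or triple edge where a_ij * a_ji = 2 or 3), the diagram is a chain of 3 nodes with single edges (A_3). One simple-root ordering that puts it in standard form is (alpha_3, alpha_2, alpha_1). So the algebra is type A_3, i.e. sl(4).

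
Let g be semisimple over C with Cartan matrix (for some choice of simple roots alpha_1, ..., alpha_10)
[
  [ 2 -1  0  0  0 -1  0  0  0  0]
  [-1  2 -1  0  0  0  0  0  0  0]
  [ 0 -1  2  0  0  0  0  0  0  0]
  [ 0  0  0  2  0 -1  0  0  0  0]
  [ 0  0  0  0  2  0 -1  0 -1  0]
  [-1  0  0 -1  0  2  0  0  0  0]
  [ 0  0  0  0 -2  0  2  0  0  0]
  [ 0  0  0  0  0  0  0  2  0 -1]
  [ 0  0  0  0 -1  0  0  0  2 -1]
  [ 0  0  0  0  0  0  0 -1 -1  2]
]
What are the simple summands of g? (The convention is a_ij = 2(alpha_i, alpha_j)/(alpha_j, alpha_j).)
The diagram associated to this matrix has two connected components: the simple roots {alpha_1, alpha_2, alpha_3, alpha_4, alpha_6} form a chain of 5 nodes with single edges (A_5), and {alpha_5, alpha_7, alpha_8, alpha_9, alpha_10} form a chain of 5 nodes with a double edge at one end; the terminal node there is the unique long simple root (C_5). A semisimple Lie algebra decomposes uniquely as the direct sum of simple ideals, one per connected component of its Dynkin diagram, so g ≅ A_5 ⊕ C_5 (dimension 35 + 55 = 90).

A_5 (sl(6)) ⊕ C_5 (sp(10))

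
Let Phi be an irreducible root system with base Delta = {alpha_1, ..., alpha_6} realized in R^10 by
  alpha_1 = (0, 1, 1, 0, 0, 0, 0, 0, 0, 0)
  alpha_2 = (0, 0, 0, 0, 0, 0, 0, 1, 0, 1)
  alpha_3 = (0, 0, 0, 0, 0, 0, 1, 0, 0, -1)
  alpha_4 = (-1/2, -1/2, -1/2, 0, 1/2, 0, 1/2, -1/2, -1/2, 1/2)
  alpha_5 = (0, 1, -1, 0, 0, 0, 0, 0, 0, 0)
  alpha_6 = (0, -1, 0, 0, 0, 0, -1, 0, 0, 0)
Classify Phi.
E_6

Compute the Cartan integers a_ij = 2(alpha_i, alpha_j)/(alpha_j, alpha_j); the resulting 6x6 Cartan matrix is
[[2, 0, 0, -1, 0, -1], [0, 2, -1, 0, 0, 0], [0, -1, 2, 0, 0, -1], [-1, 0, 0, 2, 0, 0], [0, 0, 0, 0, 2, -1], [-1, 0, -1, 0, -1, 2]].
All simple roots have the same length, so the diagram is simply laced. The associated Dynkin diagram is a chain of 5 nodes with one extra node attached to the third node from one end (E_6), so the type is E_6.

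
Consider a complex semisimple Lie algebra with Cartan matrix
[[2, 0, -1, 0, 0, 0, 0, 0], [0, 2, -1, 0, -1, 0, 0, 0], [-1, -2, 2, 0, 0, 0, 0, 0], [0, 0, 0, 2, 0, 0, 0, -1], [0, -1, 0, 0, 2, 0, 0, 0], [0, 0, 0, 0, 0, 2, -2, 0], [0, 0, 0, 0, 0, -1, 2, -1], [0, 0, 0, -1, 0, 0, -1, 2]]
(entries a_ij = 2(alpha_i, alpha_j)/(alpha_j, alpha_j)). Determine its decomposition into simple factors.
The diagram associated to this matrix has two connected components: the simple roots {alpha_4, alpha_6, alpha_7, alpha_8} form a chain of 4 nodes with a double edge at one end; the terminal node there is the unique long simple root (C_4), and {alpha_1, alpha_2, alpha_3, alpha_5} form a chain of 4 nodes with a double edge between the middle two (F_4). A semisimple Lie algebra decomposes uniquely as the direct sum of simple ideals, one per connected component of its Dynkin diagram, so g ≅ C_4 ⊕ F_4 (dimension 36 + 52 = 88).

C_4 (sp(8)) + F_4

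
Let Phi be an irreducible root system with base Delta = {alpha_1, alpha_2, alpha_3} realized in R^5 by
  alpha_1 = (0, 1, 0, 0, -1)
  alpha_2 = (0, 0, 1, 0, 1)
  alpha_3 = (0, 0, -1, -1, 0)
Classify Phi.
Compute the Cartan integers a_ij = 2(alpha_i, alpha_j)/(alpha_j, alpha_j); the resulting 3x3 Cartan matrix is
[[2, -1, 0], [-1, 2, -1], [0, -1, 2]].
All simple roots have the same length, so the diagram is simply laced. The associated Dynkin diagram is a chain of 3 nodes with single edges (A_3), so the type is A_3 (the algebra sl(4)).

A3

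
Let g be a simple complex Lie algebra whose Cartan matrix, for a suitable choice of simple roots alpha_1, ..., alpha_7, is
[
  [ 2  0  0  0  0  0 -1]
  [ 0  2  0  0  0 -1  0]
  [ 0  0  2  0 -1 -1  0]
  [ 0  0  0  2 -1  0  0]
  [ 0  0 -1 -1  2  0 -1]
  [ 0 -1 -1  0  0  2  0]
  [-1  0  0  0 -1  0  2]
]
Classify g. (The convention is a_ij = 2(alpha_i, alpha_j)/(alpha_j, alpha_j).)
type E_7

The matrix has rank 7 with 2's on the diagonal. Reading the off-diagonal entries as Dynkin edges (a single edge where a_ij = a_ji = -1; a double or triple edge where a_ij * a_ji = 2 or 3), the diagram is a chain of 6 nodes with one extra node attached to the third node from one end (E_7). One simple-root ordering that puts it in standard form is (alpha_1, alpha_4, alpha_7, alpha_5, alpha_3, alpha_6, alpha_2). So the algebra is type E_7.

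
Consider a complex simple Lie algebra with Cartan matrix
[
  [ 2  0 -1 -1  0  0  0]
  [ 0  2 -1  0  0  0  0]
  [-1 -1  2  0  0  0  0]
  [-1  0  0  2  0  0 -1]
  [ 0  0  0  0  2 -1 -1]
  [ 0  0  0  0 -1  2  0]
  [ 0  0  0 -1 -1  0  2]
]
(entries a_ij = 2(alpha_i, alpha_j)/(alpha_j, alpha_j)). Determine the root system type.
A_7 (sl(8))

The matrix has rank 7 with 2's on the diagonal. Reading the off-diagonal entries as Dynkin edges (a single edge where a_ij = a_ji = -1; a double or triple edge where a_ij * a_ji = 2 or 3), the diagram is a chain of 7 nodes with single edges (A_7). One simple-root ordering that puts it in standard form is (alpha_2, alpha_3, alpha_1, alpha_4, alpha_7, alpha_5, alpha_6). So the algebra is type A_7, i.e. sl(8).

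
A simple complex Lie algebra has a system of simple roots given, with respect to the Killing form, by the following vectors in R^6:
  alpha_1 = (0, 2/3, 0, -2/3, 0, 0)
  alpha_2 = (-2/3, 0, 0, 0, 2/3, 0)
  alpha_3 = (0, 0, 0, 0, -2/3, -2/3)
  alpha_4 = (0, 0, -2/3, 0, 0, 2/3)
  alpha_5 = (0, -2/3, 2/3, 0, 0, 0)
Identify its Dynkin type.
Compute the Cartan integers a_ij = 2(alpha_i, alpha_j)/(alpha_j, alpha_j); the resulting 5x5 Cartan matrix is
[[2, 0, 0, 0, -1], [0, 2, -1, 0, 0], [0, -1, 2, -1, 0], [0, 0, -1, 2, -1], [-1, 0, 0, -1, 2]].
All simple roots have the same length, so the diagram is simply laced. The associated Dynkin diagram is a chain of 5 nodes with single edges (A_5), so the type is A_5 (the algebra sl(6)).

A_5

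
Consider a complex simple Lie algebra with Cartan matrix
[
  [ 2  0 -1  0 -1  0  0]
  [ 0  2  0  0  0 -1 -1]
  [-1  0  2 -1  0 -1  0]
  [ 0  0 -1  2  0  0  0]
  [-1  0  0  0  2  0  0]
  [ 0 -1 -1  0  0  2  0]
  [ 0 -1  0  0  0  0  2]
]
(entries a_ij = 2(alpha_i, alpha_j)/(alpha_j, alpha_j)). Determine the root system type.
E7

The matrix has rank 7 with 2's on the diagonal. Reading the off-diagonal entries as Dynkin edges (a single edge where a_ij = a_ji = -1; a double or triple edge where a_ij * a_ji = 2 or 3), the diagram is a chain of 6 nodes with one extra node attached to the third node from one end (E_7). One simple-root ordering that puts it in standard form is (alpha_5, alpha_4, alpha_1, alpha_3, alpha_6, alpha_2, alpha_7). So the algebra is type E_7.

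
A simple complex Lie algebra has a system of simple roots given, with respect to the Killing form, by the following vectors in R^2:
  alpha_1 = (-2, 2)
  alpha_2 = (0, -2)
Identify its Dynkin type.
B_2

Compute the Cartan integers a_ij = 2(alpha_i, alpha_j)/(alpha_j, alpha_j); the resulting 2x2 Cartan matrix is
[[2, -2], [-1, 2]].
The roots have two lengths (squared-length ratio 2:1); the short ones are alpha_{2}. The associated Dynkin diagram is a chain of 2 nodes with a double edge at one end; the terminal node there is the unique short simple root (B_2), so the type is B_2 (the algebra so(5)).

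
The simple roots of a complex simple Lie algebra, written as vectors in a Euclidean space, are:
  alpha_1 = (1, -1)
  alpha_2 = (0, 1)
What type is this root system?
B2

Compute the Cartan integers a_ij = 2(alpha_i, alpha_j)/(alpha_j, alpha_j); the resulting 2x2 Cartan matrix is
[[2, -2], [-1, 2]].
The roots have two lengths (squared-length ratio 2:1); the short ones are alpha_{2}. The associated Dynkin diagram is a chain of 2 nodes with a double edge at one end; the terminal node there is the unique short simple root (B_2), so the type is B_2 (the algebra so(5)).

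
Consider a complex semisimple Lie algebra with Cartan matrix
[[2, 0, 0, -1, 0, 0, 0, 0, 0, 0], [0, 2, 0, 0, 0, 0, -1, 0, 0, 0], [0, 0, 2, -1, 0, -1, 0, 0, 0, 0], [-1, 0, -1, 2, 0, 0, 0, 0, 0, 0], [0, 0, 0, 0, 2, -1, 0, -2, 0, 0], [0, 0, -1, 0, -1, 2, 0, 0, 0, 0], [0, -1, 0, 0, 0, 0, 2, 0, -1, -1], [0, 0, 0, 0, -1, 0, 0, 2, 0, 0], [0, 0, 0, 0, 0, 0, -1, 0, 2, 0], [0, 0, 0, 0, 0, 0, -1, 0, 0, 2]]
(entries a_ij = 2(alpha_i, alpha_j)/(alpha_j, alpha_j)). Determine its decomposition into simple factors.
B6 ⊕ D4

The diagram associated to this matrix has two connected components: the simple roots {alpha_1, alpha_3, alpha_4, alpha_5, alpha_6, alpha_8} form a chain of 6 nodes with a double edge at one end; the terminal node there is the unique short simple root (B_6), and {alpha_2, alpha_7, alpha_9, alpha_10} form a chain of 2 nodes with a fork of two nodes at one end (D_4). A semisimple Lie algebra decomposes uniquely as the direct sum of simple ideals, one per connected component of its Dynkin diagram, so g ≅ B_6 ⊕ D_4 (dimension 78 + 28 = 106).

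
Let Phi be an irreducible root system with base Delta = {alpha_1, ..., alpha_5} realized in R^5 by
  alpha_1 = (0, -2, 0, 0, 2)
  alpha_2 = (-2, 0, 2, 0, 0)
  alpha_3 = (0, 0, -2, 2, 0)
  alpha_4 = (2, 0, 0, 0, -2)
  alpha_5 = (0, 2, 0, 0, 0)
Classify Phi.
B5

Compute the Cartan integers a_ij = 2(alpha_i, alpha_j)/(alpha_j, alpha_j); the resulting 5x5 Cartan matrix is
[[2, 0, 0, -1, -2], [0, 2, -1, -1, 0], [0, -1, 2, 0, 0], [-1, -1, 0, 2, 0], [-1, 0, 0, 0, 2]].
The roots have two lengths (squared-length ratio 2:1); the short ones are alpha_{5}. The associated Dynkin diagram is a chain of 5 nodes with a double edge at one end; the terminal node there is the unique short simple root (B_5), so the type is B_5 (the algebra so(11)).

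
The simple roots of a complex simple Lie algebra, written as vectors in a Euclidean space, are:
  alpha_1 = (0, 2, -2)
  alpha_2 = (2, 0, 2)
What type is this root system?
Compute the Cartan integers a_ij = 2(alpha_i, alpha_j)/(alpha_j, alpha_j); the resulting 2x2 Cartan matrix is
[[2, -1], [-1, 2]].
All simple roots have the same length, so the diagram is simply laced. The associated Dynkin diagram is a chain of 2 nodes with single edges (A_2), so the type is A_2 (the algebra sl(3)).

type A_2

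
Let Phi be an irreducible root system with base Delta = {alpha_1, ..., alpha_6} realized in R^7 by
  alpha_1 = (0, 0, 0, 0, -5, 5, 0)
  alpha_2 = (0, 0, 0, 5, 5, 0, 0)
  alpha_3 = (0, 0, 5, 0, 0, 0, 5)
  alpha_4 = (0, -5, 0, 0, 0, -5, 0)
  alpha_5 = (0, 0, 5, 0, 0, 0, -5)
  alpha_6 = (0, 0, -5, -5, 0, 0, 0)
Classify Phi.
D_6

Compute the Cartan integers a_ij = 2(alpha_i, alpha_j)/(alpha_j, alpha_j); the resulting 6x6 Cartan matrix is
[[2, -1, 0, -1, 0, 0], [-1, 2, 0, 0, 0, -1], [0, 0, 2, 0, 0, -1], [-1, 0, 0, 2, 0, 0], [0, 0, 0, 0, 2, -1], [0, -1, -1, 0, -1, 2]].
All simple roots have the same length, so the diagram is simply laced. The associated Dynkin diagram is a chain of 4 nodes with a fork of two nodes at one end (D_6), so the type is D_6 (the algebra so(12)).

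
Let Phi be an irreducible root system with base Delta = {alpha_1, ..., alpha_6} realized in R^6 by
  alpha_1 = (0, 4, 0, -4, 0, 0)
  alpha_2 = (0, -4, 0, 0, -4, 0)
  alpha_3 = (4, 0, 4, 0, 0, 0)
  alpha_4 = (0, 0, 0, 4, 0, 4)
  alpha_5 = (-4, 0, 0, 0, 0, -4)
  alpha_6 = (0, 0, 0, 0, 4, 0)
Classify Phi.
B6

Compute the Cartan integers a_ij = 2(alpha_i, alpha_j)/(alpha_j, alpha_j); the resulting 6x6 Cartan matrix is
[[2, -1, 0, -1, 0, 0], [-1, 2, 0, 0, 0, -2], [0, 0, 2, 0, -1, 0], [-1, 0, 0, 2, -1, 0], [0, 0, -1, -1, 2, 0], [0, -1, 0, 0, 0, 2]].
The roots have two lengths (squared-length ratio 2:1); the short ones are alpha_{6}. The associated Dynkin diagram is a chain of 6 nodes with a double edge at one end; the terminal node there is the unique short simple root (B_6), so the type is B_6 (the algebra so(13)).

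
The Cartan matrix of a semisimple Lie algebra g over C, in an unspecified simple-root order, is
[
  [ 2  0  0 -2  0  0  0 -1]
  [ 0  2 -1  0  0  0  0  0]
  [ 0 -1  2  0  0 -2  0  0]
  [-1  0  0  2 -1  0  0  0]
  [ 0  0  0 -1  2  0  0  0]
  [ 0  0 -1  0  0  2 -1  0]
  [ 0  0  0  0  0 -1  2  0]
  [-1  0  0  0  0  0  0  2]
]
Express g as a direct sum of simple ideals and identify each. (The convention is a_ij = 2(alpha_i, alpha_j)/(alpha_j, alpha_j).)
The diagram associated to this matrix has two connected components: the simple roots {alpha_2, alpha_3, alpha_6, alpha_7} form a chain of 4 nodes with a double edge between the middle two (F_4), and {alpha_1, alpha_4, alpha_5, alpha_8} form a chain of 4 nodes with a double edge between the middle two (F_4). A semisimple Lie algebra decomposes uniquely as the direct sum of simple ideals, one per connected component of its Dynkin diagram, so g ≅ F_4 ⊕ F_4 (dimension 52 + 52 = 104).

type F_4 ⊕ type F_4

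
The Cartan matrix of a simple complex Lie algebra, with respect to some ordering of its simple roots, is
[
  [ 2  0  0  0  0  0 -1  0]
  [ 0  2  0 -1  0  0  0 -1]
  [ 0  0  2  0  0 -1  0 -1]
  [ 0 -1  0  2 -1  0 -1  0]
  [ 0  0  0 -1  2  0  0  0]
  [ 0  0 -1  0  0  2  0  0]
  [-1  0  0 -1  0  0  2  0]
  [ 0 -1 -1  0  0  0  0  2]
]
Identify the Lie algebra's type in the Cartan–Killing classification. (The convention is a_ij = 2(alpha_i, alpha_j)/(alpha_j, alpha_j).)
The matrix has rank 8 with 2's on the diagonal. Reading the off-diagonal entries as Dynkin edges (a single edge where a_ij = a_ji = -1; a double or triple edge where a_ij * a_ji = 2 or 3), the diagram is a chain of 7 nodes with one extra node attached to the third node from one end (E_8). One simple-root ordering that puts it in standard form is (alpha_1, alpha_5, alpha_7, alpha_4, alpha_2, alpha_8, alpha_3, alpha_6). So the algebra is type E_8.

E_8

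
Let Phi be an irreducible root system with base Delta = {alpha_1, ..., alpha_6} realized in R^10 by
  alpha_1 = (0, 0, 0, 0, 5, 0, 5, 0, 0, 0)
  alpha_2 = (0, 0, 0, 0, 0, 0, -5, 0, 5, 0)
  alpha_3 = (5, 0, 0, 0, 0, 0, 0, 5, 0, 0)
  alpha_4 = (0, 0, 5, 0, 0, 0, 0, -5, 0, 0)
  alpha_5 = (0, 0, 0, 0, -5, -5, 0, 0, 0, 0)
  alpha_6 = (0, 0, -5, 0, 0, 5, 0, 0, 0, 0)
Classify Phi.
Compute the Cartan integers a_ij = 2(alpha_i, alpha_j)/(alpha_j, alpha_j); the resulting 6x6 Cartan matrix is
[[2, -1, 0, 0, -1, 0], [-1, 2, 0, 0, 0, 0], [0, 0, 2, -1, 0, 0], [0, 0, -1, 2, 0, -1], [-1, 0, 0, 0, 2, -1], [0, 0, 0, -1, -1, 2]].
All simple roots have the same length, so the diagram is simply laced. The associated Dynkin diagram is a chain of 6 nodes with single edges (A_6), so the type is A_6 (the algebra sl(7)).

A6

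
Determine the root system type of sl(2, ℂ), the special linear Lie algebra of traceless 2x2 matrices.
This is sl(2), which has dimension 2^2 - 1 = 3 and rank 2 - 1 = 1 (a Cartan subalgebra is the diagonal traceless matrices). In the classification of classical Lie algebras, the special linear algebra sl(n+1) has type A_n; here n = 1, so the Dynkin diagram is a chain of 1 nodes with single edges (A_1). Hence the type is A_1.

A_1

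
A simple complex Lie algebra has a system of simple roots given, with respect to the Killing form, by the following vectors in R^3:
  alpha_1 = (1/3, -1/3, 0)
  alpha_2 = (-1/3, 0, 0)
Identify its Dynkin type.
type B_2

Compute the Cartan integers a_ij = 2(alpha_i, alpha_j)/(alpha_j, alpha_j); the resulting 2x2 Cartan matrix is
[[2, -2], [-1, 2]].
The roots have two lengths (squared-length ratio 2:1); the short ones are alpha_{2}. The associated Dynkin diagram is a chain of 2 nodes with a double edge at one end; the terminal node there is the unique short simple root (B_2), so the type is B_2 (the algebra so(5)).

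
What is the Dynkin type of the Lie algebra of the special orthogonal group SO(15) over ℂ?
type B_7

This is so(15) with 15 odd, which has dimension 15(15-1)/2 = 105 and rank (15-1)/2 = 7. In the classification of classical Lie algebras, the orthogonal algebra so(2n+1) in an odd number of variables has type B_n; here n = 7, so the Dynkin diagram is a chain of 7 nodes with a double edge at one end; the terminal node there is the unique short simple root (B_7). Hence the type is B_7.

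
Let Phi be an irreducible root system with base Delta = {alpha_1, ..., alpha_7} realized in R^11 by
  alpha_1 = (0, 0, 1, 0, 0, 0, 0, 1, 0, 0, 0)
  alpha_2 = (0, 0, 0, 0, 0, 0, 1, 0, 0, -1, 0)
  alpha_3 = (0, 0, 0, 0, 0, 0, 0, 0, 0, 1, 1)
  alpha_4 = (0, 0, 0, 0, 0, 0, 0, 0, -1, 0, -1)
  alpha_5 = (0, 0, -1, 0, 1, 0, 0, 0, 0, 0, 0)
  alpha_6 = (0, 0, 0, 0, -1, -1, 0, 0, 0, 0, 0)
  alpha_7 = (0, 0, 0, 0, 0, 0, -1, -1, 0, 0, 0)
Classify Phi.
type A_7

Compute the Cartan integers a_ij = 2(alpha_i, alpha_j)/(alpha_j, alpha_j); the resulting 7x7 Cartan matrix is
[[2, 0, 0, 0, -1, 0, -1], [0, 2, -1, 0, 0, 0, -1], [0, -1, 2, -1, 0, 0, 0], [0, 0, -1, 2, 0, 0, 0], [-1, 0, 0, 0, 2, -1, 0], [0, 0, 0, 0, -1, 2, 0], [-1, -1, 0, 0, 0, 0, 2]].
All simple roots have the same length, so the diagram is simply laced. The associated Dynkin diagram is a chain of 7 nodes with single edges (A_7), so the type is A_7 (the algebra sl(8)).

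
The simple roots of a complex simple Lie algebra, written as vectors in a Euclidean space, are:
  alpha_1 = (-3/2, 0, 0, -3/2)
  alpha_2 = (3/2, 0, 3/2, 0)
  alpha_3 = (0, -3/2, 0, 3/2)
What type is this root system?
A3

Compute the Cartan integers a_ij = 2(alpha_i, alpha_j)/(alpha_j, alpha_j); the resulting 3x3 Cartan matrix is
[[2, -1, -1], [-1, 2, 0], [-1, 0, 2]].
All simple roots have the same length, so the diagram is simply laced. The associated Dynkin diagram is a chain of 3 nodes with single edges (A_3), so the type is A_3 (the algebra sl(4)).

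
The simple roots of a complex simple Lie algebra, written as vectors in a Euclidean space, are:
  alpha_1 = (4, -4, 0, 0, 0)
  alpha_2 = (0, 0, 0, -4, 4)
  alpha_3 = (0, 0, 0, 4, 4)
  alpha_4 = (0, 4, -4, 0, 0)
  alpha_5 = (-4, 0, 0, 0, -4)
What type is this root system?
Compute the Cartan integers a_ij = 2(alpha_i, alpha_j)/(alpha_j, alpha_j); the resulting 5x5 Cartan matrix is
[[2, 0, 0, -1, -1], [0, 2, 0, 0, -1], [0, 0, 2, 0, -1], [-1, 0, 0, 2, 0], [-1, -1, -1, 0, 2]].
All simple roots have the same length, so the diagram is simply laced. The associated Dynkin diagram is a chain of 3 nodes with a fork of two nodes at one end (D_5), so the type is D_5 (the algebra so(10)).

D_5 (so(10))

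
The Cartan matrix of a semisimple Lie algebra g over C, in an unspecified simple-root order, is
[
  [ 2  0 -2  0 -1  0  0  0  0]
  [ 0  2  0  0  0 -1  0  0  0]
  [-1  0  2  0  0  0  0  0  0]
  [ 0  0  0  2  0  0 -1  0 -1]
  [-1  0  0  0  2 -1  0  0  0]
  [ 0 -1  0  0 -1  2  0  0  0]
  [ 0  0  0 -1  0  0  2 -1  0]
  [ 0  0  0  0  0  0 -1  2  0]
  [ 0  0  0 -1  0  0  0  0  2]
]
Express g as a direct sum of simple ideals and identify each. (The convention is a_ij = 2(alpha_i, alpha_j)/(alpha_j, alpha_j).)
The diagram associated to this matrix has two connected components: the simple roots {alpha_4, alpha_7, alpha_8, alpha_9} form a chain of 4 nodes with single edges (A_4), and {alpha_1, alpha_2, alpha_3, alpha_5, alpha_6} form a chain of 5 nodes with a double edge at one end; the terminal node there is the unique short simple root (B_5). A semisimple Lie algebra decomposes uniquely as the direct sum of simple ideals, one per connected component of its Dynkin diagram, so g ≅ A_4 ⊕ B_5 (dimension 24 + 55 = 79).

A_4 + B_5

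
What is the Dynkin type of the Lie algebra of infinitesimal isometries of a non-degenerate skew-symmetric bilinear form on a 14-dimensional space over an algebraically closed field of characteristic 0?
C7

This is sp(14), which has dimension 14(14+1)/2 = 105 and rank 14/2 = 7. In the classification of classical Lie algebras, the symplectic algebra sp(2n) has type C_n; here n = 7, so the Dynkin diagram is a chain of 7 nodes with a double edge at one end; the terminal node there is the unique long simple root (C_7). Hence the type is C_7.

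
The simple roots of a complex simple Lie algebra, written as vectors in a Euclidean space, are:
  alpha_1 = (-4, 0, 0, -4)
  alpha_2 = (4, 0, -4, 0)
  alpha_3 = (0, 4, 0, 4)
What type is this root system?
Compute the Cartan integers a_ij = 2(alpha_i, alpha_j)/(alpha_j, alpha_j); the resulting 3x3 Cartan matrix is
[[2, -1, -1], [-1, 2, 0], [-1, 0, 2]].
All simple roots have the same length, so the diagram is simply laced. The associated Dynkin diagram is a chain of 3 nodes with single edges (A_3), so the type is A_3 (the algebra sl(4)).

A3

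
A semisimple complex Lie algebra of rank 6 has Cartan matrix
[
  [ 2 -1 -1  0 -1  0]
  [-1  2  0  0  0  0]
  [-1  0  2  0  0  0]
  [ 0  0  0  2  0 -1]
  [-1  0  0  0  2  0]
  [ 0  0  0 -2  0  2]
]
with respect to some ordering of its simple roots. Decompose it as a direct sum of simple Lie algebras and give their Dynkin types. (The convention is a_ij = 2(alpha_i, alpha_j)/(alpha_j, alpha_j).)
The diagram associated to this matrix has two connected components: the simple roots {alpha_4, alpha_6} form a chain of 2 nodes with a double edge at one end; the terminal node there is the unique short simple root (B_2), and {alpha_1, alpha_2, alpha_3, alpha_5} form a chain of 2 nodes with a fork of two nodes at one end (D_4). A semisimple Lie algebra decomposes uniquely as the direct sum of simple ideals, one per connected component of its Dynkin diagram, so g ≅ B_2 ⊕ D_4 (dimension 10 + 28 = 38).

B2 + D4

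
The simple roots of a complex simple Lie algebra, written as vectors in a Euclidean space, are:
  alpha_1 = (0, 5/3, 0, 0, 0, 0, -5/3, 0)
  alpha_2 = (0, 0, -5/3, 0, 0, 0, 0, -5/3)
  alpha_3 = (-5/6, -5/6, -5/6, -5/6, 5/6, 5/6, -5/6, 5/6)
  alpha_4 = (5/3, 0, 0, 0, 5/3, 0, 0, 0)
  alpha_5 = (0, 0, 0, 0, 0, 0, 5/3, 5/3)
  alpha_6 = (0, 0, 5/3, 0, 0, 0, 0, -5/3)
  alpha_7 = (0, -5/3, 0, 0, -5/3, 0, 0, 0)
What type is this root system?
E7

Compute the Cartan integers a_ij = 2(alpha_i, alpha_j)/(alpha_j, alpha_j); the resulting 7x7 Cartan matrix is
[[2, 0, 0, 0, -1, 0, -1], [0, 2, 0, 0, -1, 0, 0], [0, 0, 2, 0, 0, -1, 0], [0, 0, 0, 2, 0, 0, -1], [-1, -1, 0, 0, 2, -1, 0], [0, 0, -1, 0, -1, 2, 0], [-1, 0, 0, -1, 0, 0, 2]].
All simple roots have the same length, so the diagram is simply laced. The associated Dynkin diagram is a chain of 6 nodes with one extra node attached to the third node from one end (E_7), so the type is E_7.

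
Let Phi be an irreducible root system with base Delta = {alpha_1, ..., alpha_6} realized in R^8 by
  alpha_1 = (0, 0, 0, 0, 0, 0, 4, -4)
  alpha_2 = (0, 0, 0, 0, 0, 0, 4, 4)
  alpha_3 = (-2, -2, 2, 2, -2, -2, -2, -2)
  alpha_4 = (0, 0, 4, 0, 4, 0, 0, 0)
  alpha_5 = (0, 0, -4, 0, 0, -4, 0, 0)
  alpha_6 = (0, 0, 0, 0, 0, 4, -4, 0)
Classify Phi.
Compute the Cartan integers a_ij = 2(alpha_i, alpha_j)/(alpha_j, alpha_j); the resulting 6x6 Cartan matrix is
[[2, 0, 0, 0, 0, -1], [0, 2, -1, 0, 0, -1], [0, -1, 2, 0, 0, 0], [0, 0, 0, 2, -1, 0], [0, 0, 0, -1, 2, -1], [-1, -1, 0, 0, -1, 2]].
All simple roots have the same length, so the diagram is simply laced. The associated Dynkin diagram is a chain of 5 nodes with one extra node attached to the third node from one end (E_6), so the type is E_6.

E_6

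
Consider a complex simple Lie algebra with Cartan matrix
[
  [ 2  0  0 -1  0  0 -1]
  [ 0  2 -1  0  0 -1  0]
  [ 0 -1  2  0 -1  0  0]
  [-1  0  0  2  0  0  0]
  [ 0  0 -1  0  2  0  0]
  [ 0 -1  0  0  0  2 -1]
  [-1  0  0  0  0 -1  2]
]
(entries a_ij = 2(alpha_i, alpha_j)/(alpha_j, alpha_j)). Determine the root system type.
A7

The matrix has rank 7 with 2's on the diagonal. Reading the off-diagonal entries as Dynkin edges (a single edge where a_ij = a_ji = -1; a double or triple edge where a_ij * a_ji = 2 or 3), the diagram is a chain of 7 nodes with single edges (A_7). One simple-root ordering that puts it in standard form is (alpha_5, alpha_3, alpha_2, alpha_6, alpha_7, alpha_1, alpha_4). So the algebra is type A_7, i.e. sl(8).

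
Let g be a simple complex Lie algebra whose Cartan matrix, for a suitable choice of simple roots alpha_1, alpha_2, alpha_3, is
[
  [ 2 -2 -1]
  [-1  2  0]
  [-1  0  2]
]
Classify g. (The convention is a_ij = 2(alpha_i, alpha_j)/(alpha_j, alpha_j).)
The matrix has rank 3 with 2's on the diagonal. Reading the off-diagonal entries as Dynkin edges (a single edge where a_ij = a_ji = -1; a double or triple edge where a_ij * a_ji = 2 or 3), the diagram is a chain of 3 nodes with a double edge at one end; the terminal node there is the unique short simple root (B_3). One simple-root ordering that puts it in standard form is (alpha_3, alpha_1, alpha_2). So the algebra is type B_3, i.e. so(7).

type B_3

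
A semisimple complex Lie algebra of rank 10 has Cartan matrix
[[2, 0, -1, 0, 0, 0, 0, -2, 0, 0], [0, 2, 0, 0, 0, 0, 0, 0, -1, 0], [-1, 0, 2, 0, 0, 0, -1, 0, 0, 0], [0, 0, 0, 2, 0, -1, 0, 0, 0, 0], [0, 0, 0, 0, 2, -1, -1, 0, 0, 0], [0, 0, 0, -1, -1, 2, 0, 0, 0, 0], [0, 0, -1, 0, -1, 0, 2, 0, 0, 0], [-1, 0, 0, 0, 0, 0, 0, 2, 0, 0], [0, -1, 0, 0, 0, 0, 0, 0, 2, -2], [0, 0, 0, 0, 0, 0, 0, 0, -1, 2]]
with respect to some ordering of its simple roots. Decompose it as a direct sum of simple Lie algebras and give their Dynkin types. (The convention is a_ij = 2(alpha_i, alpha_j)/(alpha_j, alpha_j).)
B3 ⊕ B7

The diagram associated to this matrix has two connected components: the simple roots {alpha_2, alpha_9, alpha_10} form a chain of 3 nodes with a double edge at one end; the terminal node there is the unique short simple root (B_3), and {alpha_1, alpha_3, alpha_4, alpha_5, alpha_6, alpha_7, alpha_8} form a chain of 7 nodes with a double edge at one end; the terminal node there is the unique short simple root (B_7). A semisimple Lie algebra decomposes uniquely as the direct sum of simple ideals, one per connected component of its Dynkin diagram, so g ≅ B_3 ⊕ B_7 (dimension 21 + 105 = 126).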